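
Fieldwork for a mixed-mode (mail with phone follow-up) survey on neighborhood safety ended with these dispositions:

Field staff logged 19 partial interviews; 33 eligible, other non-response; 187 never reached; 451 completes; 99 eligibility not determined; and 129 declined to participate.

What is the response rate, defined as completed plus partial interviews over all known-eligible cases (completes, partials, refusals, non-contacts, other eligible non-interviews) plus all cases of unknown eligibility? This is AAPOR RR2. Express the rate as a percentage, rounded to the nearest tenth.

51.2%

Numerator → 451 + 19 = 470
Denom → 451 + 19 + 129 + 187 + 33 + 99 = 918
RR2 = 470 / 918 = 0.5120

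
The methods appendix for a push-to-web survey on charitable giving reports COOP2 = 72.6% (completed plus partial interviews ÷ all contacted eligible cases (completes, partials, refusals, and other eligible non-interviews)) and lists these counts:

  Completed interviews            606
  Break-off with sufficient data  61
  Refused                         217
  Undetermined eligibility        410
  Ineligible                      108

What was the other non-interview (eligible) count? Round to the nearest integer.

Num: 606 + 61 = 667
COOP2 = 667 / D = 0.726
D = 667 / 0.726 = 918.7
Rest of base = 884
other non-interview (eligible) = 918.7 − 884 ≈ 35

35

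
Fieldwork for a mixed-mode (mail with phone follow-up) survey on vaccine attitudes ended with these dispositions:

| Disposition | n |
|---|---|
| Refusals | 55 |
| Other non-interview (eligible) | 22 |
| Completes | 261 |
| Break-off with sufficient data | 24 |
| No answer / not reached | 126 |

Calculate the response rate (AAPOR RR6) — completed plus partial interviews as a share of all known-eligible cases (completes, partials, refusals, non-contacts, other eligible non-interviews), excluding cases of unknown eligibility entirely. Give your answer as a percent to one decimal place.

Numerator: 261 + 24 = 285
Denom: 261 + 24 + 55 + 126 + 22 = 488
RR6 = 285 / 488 = 0.5840

58.4%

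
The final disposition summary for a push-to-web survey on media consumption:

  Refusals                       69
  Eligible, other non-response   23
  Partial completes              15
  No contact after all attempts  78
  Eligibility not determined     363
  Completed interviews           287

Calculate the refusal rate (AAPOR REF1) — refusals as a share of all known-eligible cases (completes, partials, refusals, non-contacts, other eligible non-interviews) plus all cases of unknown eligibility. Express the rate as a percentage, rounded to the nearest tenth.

8.3%

Top: 69
Denominator: 287 + 15 + 69 + 78 + 23 + 363 = 835
REF1 = 69 / 835 = 0.0826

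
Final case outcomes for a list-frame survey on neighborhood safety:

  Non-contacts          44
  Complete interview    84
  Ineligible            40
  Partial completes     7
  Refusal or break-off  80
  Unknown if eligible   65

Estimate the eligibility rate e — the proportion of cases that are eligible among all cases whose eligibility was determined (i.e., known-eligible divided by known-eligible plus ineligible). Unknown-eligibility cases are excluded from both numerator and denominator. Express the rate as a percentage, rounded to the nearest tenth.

Determined eligible: 84 + 7 + 80 + 44 = 215
e = 215 / (215 + 40) = 215 / 255 = 0.8431

84.3%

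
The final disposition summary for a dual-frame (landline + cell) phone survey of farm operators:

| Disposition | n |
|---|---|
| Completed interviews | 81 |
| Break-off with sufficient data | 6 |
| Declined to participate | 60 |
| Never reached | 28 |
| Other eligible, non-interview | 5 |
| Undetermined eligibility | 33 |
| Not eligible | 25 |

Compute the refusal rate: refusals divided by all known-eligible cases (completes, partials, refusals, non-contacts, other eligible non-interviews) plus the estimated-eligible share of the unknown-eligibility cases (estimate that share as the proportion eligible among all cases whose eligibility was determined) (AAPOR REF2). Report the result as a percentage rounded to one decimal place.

Top: 60
Eligible (known): 81 + 6 + 60 + 28 + 5 = 180
e = 180 / (180 + 25) = 180 / 205 = 0.8780
e × U: 0.8780 × 33 = 28.97
Denom: 180 + 28.97 = 208.97
REF2 = 60 / 208.97 = 0.2871

28.7%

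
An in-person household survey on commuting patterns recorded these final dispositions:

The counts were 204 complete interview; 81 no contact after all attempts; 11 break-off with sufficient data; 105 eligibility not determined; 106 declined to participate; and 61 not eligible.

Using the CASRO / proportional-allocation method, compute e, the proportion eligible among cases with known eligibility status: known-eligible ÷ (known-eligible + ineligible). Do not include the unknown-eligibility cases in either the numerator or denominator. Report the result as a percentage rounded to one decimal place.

86.8%

Known eligible: 204 + 11 + 106 + 81 = 402
e = 402 / (402 + 61) = 402 / 463 = 0.8683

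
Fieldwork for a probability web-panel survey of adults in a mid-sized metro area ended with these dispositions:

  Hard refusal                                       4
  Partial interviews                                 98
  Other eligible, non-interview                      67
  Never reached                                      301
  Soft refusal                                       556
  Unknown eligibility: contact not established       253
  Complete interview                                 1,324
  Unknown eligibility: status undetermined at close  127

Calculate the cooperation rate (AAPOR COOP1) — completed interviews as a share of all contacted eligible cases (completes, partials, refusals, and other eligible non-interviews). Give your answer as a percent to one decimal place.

64.6%

Refused = 4 + 556 = 560
Eligibility not determined = 253 + 127 = 380
Numerator = 1324
Denom = 1324 + 98 + 560 + 67 = 2049
COOP1 = 1324 / 2049 = 0.6462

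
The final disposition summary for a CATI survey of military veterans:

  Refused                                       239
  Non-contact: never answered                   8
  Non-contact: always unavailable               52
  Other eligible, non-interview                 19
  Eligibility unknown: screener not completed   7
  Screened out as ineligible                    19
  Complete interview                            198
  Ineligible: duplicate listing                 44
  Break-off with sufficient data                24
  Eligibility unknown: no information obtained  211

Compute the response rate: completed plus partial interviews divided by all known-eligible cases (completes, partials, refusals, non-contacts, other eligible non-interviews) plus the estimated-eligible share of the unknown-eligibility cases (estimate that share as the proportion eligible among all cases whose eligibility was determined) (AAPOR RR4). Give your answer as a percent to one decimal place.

30.2%

Non-contacts = 8 + 52 = 60
Unknown eligibility = 7 + 211 = 218
Screened out, ineligible = 19 + 44 = 63
Top: 198 + 24 = 222
Eligible (known): 198 + 24 + 239 + 60 + 19 = 540
e = 540 / (540 + 63) = 540 / 603 = 0.8955
e × U: 0.8955 × 218 = 195.22
Denominator: 540 + 195.22 = 735.22
RR4 = 222 / 735.22 = 0.3020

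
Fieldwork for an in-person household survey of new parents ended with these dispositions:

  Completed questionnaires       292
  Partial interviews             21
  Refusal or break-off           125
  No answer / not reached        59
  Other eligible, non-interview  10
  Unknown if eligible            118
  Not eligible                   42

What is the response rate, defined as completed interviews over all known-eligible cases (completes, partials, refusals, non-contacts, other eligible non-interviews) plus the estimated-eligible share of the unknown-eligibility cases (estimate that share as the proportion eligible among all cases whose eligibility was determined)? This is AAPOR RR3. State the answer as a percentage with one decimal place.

Numerator = 292
Known eligible = 292 + 21 + 125 + 59 + 10 = 507
e = 507 / (507 + 42) = 507 / 549 = 0.9235
Eligible share of unknowns = 0.9235 × 118 = 108.97
Denom = 507 + 108.97 = 615.97
RR3 = 292 / 615.97 = 0.4740

47.4%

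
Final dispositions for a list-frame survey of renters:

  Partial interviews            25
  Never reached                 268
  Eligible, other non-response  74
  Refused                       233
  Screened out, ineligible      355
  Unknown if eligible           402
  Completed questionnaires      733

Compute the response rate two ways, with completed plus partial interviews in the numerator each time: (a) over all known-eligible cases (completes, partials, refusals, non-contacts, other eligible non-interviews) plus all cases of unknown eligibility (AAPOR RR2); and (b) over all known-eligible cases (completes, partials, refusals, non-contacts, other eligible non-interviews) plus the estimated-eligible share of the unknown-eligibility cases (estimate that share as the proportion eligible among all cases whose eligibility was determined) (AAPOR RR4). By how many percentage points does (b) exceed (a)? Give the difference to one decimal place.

2.2

Num = 733 + 25 = 758
Denom = 733 + 25 + 233 + 268 + 74 + 402 = 1735
RR2 = 758 / 1735 = 0.4369
Eligible (known) = 733 + 25 + 233 + 268 + 74 = 1333
e = 1333 / (1333 + 355) = 1333 / 1688 = 0.7897
e × U = 0.7897 × 402 = 317.46
Denom = 1333 + 317.46 = 1650.46
RR4 = 758 / 1650.46 = 0.4593
Difference = 45.93 − 43.69 = 2.24 percentage points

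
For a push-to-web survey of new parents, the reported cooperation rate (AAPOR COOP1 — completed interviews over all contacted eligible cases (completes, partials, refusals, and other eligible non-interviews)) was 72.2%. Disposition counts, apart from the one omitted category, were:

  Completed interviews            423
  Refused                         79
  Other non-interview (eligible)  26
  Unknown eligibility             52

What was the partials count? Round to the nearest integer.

COOP1 = 423 / D = 0.722
D = 423 / 0.722 = 585.9
Rest of base = 528
partials = 585.9 − 528 ≈ 58

58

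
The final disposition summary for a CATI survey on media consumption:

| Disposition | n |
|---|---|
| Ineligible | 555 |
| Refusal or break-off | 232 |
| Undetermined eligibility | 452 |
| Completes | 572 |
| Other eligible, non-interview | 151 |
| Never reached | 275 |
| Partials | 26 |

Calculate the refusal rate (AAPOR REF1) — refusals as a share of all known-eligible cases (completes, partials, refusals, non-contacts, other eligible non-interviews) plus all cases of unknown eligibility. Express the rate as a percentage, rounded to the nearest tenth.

Top: 232
Denom: 572 + 26 + 232 + 275 + 151 + 452 = 1708
REF1 = 232 / 1708 = 0.1358

13.6%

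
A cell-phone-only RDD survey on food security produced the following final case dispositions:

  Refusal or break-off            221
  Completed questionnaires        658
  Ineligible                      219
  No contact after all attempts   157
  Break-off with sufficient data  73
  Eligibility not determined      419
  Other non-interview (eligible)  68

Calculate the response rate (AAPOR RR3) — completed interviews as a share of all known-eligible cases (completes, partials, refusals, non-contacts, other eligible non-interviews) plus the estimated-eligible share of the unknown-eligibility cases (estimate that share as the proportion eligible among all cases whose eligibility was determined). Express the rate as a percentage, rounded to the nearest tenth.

Top → 658
Known eligible → 658 + 73 + 221 + 157 + 68 = 1177
e = 1177 / (1177 + 219) = 1177 / 1396 = 0.8431
Estimated eligible among unknowns → 0.8431 × 419 = 353.26
Denominator → 1177 + 353.26 = 1530.26
RR3 = 658 / 1530.26 = 0.4300

43.0%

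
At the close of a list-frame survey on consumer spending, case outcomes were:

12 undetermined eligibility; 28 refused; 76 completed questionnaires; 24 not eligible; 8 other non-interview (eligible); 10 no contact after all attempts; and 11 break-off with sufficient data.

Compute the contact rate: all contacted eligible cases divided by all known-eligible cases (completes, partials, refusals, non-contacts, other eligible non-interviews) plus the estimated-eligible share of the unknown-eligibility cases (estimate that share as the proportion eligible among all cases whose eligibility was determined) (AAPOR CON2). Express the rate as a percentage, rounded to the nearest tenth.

Top: 76 + 11 + 28 + 8 = 123
Known eligible: 76 + 11 + 28 + 10 + 8 = 133
e = 133 / (133 + 24) = 133 / 157 = 0.8471
e × U: 0.8471 × 12 = 10.17
Denominator: 133 + 10.17 = 143.17
CON2 = 123 / 143.17 = 0.8591

85.9%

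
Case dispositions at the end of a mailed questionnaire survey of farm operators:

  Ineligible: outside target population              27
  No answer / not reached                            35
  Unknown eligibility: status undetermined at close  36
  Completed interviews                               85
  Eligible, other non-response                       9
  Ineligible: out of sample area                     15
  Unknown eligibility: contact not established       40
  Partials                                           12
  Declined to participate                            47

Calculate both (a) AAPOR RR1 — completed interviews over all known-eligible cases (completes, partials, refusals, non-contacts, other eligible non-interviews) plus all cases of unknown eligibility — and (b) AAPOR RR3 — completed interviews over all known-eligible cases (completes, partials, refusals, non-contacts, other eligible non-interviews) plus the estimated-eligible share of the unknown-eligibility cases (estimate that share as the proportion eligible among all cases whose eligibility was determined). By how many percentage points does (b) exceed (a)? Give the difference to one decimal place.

1.8

Eligibility not determined = 40 + 36 = 76
Ineligible = 27 + 15 = 42
Top = 85
Denominator = 85 + 12 + 47 + 35 + 9 + 76 = 264
RR1 = 85 / 264 = 0.3220
Eligible (known) = 85 + 12 + 47 + 35 + 9 = 188
e = 188 / (188 + 42) = 188 / 230 = 0.8174
Eligible share of unknowns = 0.8174 × 76 = 62.12
Denominator = 188 + 62.12 = 250.12
RR3 = 85 / 250.12 = 0.3398
Difference = 33.98 − 32.20 = 1.78 percentage points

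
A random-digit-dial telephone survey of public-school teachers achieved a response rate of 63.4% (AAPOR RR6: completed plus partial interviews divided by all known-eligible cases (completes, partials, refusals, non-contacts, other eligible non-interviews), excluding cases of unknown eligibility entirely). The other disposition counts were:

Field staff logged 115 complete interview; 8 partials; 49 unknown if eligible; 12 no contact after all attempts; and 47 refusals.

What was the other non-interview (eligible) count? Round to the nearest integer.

Num = 115 + 8 = 123
RR6 = 123 / D = 0.634
D = 123 / 0.634 = 194.0
Remaining denominator categories sum to 182
other non-interview (eligible) = 194.0 − 182 ≈ 12

12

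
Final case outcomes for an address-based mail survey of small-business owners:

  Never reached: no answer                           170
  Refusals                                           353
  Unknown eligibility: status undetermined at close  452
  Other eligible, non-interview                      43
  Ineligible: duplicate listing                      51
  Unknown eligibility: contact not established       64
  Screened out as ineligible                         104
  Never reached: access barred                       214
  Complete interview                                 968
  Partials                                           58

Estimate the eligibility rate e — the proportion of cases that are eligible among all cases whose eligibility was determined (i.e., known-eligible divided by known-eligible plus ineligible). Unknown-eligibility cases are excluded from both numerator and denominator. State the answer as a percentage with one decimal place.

No answer / not reached = 170 + 214 = 384
Eligibility not determined = 64 + 452 = 516
Screened out, ineligible = 104 + 51 = 155
Known eligible: 968 + 58 + 353 + 384 + 43 = 1806
e = 1806 / (1806 + 155) = 1806 / 1961 = 0.9210

92.1%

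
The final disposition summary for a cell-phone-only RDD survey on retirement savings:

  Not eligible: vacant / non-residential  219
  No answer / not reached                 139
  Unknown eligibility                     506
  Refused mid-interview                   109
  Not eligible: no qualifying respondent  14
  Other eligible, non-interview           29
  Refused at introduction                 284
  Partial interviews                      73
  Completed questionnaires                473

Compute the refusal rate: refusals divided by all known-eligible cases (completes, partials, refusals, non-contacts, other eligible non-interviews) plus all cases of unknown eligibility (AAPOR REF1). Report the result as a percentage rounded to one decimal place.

24.4%

Declined to participate = 284 + 109 = 393
Screened out, ineligible = 14 + 219 = 233
Top → 393
Denominator → 473 + 73 + 393 + 139 + 29 + 506 = 1613
REF1 = 393 / 1613 = 0.2436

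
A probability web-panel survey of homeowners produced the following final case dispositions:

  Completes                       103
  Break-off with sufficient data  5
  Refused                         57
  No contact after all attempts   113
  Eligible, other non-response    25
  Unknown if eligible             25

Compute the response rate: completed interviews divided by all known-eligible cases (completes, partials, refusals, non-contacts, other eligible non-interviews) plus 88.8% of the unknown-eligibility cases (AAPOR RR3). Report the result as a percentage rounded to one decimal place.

Num → 103
Determined eligible → 103 + 5 + 57 + 113 + 25 = 303
e × U → 0.8880 × 25 = 22.20
Denom → 303 + 22.20 = 325.20
RR3 = 103 / 325.20 = 0.3167

31.7%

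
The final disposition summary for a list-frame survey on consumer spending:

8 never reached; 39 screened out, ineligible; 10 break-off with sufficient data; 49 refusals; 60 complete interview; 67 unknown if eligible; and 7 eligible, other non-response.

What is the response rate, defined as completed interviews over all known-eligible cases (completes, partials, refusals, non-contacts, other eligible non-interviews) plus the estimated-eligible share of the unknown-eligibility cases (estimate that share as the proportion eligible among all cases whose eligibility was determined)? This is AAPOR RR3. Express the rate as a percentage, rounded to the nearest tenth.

Top = 60
Determined eligible = 60 + 10 + 49 + 8 + 7 = 134
e = 134 / (134 + 39) = 134 / 173 = 0.7746
Estimated eligible among unknowns = 0.7746 × 67 = 51.90
Denominator = 134 + 51.90 = 185.90
RR3 = 60 / 185.90 = 0.3228

32.3%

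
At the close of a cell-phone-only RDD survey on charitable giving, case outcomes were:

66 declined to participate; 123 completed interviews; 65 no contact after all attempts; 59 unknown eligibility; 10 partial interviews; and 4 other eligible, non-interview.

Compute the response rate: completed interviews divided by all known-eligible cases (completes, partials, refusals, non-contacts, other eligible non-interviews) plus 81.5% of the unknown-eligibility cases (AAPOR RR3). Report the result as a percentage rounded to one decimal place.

Num: 123
Known eligible: 123 + 10 + 66 + 65 + 4 = 268
Eligible share of unknowns: 0.8150 × 59 = 48.08
Denom: 268 + 48.08 = 316.08
RR3 = 123 / 316.08 = 0.3891

38.9%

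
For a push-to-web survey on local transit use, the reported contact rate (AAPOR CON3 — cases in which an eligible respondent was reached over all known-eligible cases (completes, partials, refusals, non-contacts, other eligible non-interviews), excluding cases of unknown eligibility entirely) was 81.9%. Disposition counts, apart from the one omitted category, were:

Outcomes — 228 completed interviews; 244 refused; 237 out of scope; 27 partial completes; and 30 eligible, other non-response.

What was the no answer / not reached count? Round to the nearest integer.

Top → 228 + 27 + 244 + 30 = 529
CON3 = 529 / D = 0.819
D = 529 / 0.819 = 645.9
Rest of base = 529
no answer / not reached = 645.9 − 529 ≈ 117

117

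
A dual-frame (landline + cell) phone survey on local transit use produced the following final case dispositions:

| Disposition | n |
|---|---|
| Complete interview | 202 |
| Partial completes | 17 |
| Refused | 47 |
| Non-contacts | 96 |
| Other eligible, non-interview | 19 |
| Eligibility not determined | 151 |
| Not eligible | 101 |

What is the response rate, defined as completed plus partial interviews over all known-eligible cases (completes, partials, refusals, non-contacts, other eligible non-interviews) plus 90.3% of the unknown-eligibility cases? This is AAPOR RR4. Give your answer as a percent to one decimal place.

Num: 202 + 17 = 219
Known eligible: 202 + 17 + 47 + 96 + 19 = 381
e × U: 0.9030 × 151 = 136.35
Base: 381 + 136.35 = 517.35
RR4 = 219 / 517.35 = 0.4233

42.3%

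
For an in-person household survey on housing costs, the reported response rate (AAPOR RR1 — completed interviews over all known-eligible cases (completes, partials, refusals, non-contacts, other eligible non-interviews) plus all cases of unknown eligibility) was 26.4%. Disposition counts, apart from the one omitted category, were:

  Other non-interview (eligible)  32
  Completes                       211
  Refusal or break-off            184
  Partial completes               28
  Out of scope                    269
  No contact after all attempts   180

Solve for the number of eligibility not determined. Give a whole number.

RR1 = 211 / D = 0.264
D = 211 / 0.264 = 799.2
Rest of base = 635
eligibility not determined = 799.2 − 635 ≈ 164

164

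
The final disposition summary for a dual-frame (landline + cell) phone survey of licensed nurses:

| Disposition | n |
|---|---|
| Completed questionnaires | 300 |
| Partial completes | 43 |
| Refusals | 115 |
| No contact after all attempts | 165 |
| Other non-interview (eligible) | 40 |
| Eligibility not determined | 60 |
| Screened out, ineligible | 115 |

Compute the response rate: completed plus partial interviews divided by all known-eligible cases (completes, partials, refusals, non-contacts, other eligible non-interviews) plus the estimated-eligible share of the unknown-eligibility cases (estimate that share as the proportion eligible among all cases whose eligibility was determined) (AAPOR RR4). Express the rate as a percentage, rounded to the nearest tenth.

48.0%

Top = 300 + 43 = 343
Known eligible = 300 + 43 + 115 + 165 + 40 = 663
e = 663 / (663 + 115) = 663 / 778 = 0.8522
Eligible share of unknowns = 0.8522 × 60 = 51.13
Base = 663 + 51.13 = 714.13
RR4 = 343 / 714.13 = 0.4803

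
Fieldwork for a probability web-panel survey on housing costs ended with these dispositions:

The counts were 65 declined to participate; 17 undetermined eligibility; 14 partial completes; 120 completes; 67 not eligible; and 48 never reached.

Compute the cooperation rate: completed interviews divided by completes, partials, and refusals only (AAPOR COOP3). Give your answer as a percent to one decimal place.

60.3%

Top: 120
Denominator: 120 + 14 + 65 = 199
COOP3 = 120 / 199 = 0.6030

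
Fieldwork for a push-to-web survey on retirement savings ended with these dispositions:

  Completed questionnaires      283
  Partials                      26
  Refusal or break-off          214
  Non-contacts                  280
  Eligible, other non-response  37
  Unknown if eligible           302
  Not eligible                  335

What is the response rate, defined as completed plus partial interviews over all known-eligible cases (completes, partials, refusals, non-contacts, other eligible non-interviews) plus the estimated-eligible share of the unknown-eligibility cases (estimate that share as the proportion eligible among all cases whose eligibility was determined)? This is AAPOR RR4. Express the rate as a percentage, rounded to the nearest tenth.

29.3%

Top → 283 + 26 = 309
Determined eligible → 283 + 26 + 214 + 280 + 37 = 840
e = 840 / (840 + 335) = 840 / 1175 = 0.7149
e × U → 0.7149 × 302 = 215.90
Denominator → 840 + 215.90 = 1055.90
RR4 = 309 / 1055.90 = 0.2926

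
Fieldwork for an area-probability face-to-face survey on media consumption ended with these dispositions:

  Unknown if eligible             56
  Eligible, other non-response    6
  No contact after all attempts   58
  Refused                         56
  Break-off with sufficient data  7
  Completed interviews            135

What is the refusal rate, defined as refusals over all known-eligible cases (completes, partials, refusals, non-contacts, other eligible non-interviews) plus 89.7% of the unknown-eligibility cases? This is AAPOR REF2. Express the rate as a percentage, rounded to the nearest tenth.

17.9%

Top → 56
Determined eligible → 135 + 7 + 56 + 58 + 6 = 262
Eligible share of unknowns → 0.8970 × 56 = 50.23
Denom → 262 + 50.23 = 312.23
REF2 = 56 / 312.23 = 0.1794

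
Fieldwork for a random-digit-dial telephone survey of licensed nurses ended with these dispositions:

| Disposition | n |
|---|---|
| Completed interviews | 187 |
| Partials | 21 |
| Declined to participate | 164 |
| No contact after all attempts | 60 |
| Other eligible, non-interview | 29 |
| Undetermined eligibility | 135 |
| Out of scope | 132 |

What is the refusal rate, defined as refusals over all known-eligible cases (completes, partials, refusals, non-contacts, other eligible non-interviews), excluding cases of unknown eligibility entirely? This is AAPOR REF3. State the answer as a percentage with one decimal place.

Top: 164
Denom: 187 + 21 + 164 + 60 + 29 = 461
REF3 = 164 / 461 = 0.3557

35.6%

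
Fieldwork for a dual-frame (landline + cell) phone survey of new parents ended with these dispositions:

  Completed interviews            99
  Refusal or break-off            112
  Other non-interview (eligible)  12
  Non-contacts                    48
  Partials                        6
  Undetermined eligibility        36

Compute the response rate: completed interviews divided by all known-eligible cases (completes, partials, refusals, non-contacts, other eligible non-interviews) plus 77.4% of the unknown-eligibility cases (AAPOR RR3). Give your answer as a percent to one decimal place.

32.5%

Top: 99
Determined eligible: 99 + 6 + 112 + 48 + 12 = 277
Eligible share of unknowns: 0.7740 × 36 = 27.86
Denom: 277 + 27.86 = 304.86
RR3 = 99 / 304.86 = 0.3247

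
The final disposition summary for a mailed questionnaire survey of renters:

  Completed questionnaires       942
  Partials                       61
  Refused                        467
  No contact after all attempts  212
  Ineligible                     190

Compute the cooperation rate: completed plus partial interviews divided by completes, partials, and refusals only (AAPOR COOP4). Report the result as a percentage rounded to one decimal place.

Top = 942 + 61 = 1003
Denominator = 942 + 61 + 467 = 1470
COOP4 = 1003 / 1470 = 0.6823

68.2%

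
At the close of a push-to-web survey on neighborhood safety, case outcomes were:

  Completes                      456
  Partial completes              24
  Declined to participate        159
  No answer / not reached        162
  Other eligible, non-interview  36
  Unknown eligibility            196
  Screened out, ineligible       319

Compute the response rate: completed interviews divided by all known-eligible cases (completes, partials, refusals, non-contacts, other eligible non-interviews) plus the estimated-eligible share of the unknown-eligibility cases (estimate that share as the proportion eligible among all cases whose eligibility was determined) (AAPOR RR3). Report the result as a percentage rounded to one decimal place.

Top: 456
Determined eligible: 456 + 24 + 159 + 162 + 36 = 837
e = 837 / (837 + 319) = 837 / 1156 = 0.7240
Estimated eligible among unknowns: 0.7240 × 196 = 141.90
Denom: 837 + 141.90 = 978.90
RR3 = 456 / 978.90 = 0.4658

46.6%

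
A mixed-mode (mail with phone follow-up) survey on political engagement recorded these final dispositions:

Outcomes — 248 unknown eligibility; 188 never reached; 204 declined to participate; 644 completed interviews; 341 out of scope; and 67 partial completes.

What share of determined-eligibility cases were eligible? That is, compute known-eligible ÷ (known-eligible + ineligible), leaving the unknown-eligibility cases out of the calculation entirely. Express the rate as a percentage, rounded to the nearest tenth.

76.4%

Determined eligible = 644 + 67 + 204 + 188 = 1103
e = 1103 / (1103 + 341) = 1103 / 1444 = 0.7639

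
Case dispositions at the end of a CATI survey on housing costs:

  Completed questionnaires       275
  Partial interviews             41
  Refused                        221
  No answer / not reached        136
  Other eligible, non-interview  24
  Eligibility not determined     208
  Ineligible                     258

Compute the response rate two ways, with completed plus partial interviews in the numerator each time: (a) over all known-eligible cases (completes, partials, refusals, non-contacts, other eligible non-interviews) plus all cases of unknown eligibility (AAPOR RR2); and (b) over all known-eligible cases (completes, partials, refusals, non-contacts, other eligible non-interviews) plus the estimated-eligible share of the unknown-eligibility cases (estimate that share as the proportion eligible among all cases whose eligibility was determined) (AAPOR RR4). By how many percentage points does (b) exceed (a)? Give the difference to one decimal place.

2.3

Numerator: 275 + 41 = 316
Base: 275 + 41 + 221 + 136 + 24 + 208 = 905
RR2 = 316 / 905 = 0.3492
Known eligible: 275 + 41 + 221 + 136 + 24 = 697
e = 697 / (697 + 258) = 697 / 955 = 0.7298
Estimated eligible among unknowns: 0.7298 × 208 = 151.80
Base: 697 + 151.80 = 848.80
RR4 = 316 / 848.80 = 0.3723
Difference = 37.23 − 34.92 = 2.31 percentage points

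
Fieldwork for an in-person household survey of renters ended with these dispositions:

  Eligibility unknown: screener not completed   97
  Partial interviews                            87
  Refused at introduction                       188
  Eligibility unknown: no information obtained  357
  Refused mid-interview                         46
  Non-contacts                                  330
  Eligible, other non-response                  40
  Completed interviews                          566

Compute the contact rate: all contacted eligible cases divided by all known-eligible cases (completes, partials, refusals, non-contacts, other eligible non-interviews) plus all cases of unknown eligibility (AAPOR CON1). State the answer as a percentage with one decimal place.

Refusal or break-off = 188 + 46 = 234
Unknown if eligible = 97 + 357 = 454
Numerator = 566 + 87 + 234 + 40 = 927
Base = 566 + 87 + 234 + 330 + 40 + 454 = 1711
CON1 = 927 / 1711 = 0.5418

54.2%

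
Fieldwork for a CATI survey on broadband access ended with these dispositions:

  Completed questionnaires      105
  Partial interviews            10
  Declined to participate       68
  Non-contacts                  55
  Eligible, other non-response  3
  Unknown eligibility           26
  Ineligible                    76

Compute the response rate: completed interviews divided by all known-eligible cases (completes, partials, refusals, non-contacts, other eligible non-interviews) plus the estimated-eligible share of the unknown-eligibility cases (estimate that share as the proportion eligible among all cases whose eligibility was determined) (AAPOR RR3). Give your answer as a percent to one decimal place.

Num: 105
Eligible (known): 105 + 10 + 68 + 55 + 3 = 241
e = 241 / (241 + 76) = 241 / 317 = 0.7603
Eligible share of unknowns: 0.7603 × 26 = 19.77
Denominator: 241 + 19.77 = 260.77
RR3 = 105 / 260.77 = 0.4027

40.3%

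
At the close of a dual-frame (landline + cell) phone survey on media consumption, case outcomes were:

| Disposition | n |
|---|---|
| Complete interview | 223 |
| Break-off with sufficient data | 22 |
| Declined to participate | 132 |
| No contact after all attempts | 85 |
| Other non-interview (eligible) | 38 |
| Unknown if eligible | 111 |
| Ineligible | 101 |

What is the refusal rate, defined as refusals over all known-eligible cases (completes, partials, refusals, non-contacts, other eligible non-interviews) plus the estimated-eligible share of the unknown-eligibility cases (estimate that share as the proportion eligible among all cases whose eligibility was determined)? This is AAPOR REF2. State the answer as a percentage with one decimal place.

22.3%

Num = 132
Eligible (known) = 223 + 22 + 132 + 85 + 38 = 500
e = 500 / (500 + 101) = 500 / 601 = 0.8319
e × U = 0.8319 × 111 = 92.34
Denominator = 500 + 92.34 = 592.34
REF2 = 132 / 592.34 = 0.2228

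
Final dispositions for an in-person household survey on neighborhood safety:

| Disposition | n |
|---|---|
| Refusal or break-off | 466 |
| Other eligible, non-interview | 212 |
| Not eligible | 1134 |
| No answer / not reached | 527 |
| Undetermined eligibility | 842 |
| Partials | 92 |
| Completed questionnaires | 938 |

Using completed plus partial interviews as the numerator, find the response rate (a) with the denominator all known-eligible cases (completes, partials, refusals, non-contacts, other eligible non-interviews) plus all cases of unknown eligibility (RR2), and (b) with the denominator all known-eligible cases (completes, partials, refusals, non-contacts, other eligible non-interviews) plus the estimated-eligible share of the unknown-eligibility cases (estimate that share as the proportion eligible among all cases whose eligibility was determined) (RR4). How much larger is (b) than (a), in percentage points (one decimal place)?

Top: 938 + 92 = 1030
Base: 938 + 92 + 466 + 527 + 212 + 842 = 3077
RR2 = 1030 / 3077 = 0.3347
Eligible (known): 938 + 92 + 466 + 527 + 212 = 2235
e = 2235 / (2235 + 1134) = 2235 / 3369 = 0.6634
Estimated eligible among unknowns: 0.6634 × 842 = 558.58
Base: 2235 + 558.58 = 2793.58
RR4 = 1030 / 2793.58 = 0.3687
Difference = 36.87 − 33.47 = 3.40 percentage points

3.4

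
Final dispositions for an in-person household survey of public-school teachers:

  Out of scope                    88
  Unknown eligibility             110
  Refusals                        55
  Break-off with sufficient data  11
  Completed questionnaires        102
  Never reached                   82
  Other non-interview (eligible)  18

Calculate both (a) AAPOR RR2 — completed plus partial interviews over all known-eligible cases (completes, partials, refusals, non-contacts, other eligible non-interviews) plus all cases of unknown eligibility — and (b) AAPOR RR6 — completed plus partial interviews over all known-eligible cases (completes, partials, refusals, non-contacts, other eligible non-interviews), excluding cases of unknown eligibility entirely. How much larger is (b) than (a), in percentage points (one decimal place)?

12.3

Num → 102 + 11 = 113
Base → 102 + 11 + 55 + 82 + 18 + 110 = 378
RR2 = 113 / 378 = 0.2989
Base → 102 + 11 + 55 + 82 + 18 = 268
RR6 = 113 / 268 = 0.4216
Difference = 42.16 − 29.89 = 12.27 percentage points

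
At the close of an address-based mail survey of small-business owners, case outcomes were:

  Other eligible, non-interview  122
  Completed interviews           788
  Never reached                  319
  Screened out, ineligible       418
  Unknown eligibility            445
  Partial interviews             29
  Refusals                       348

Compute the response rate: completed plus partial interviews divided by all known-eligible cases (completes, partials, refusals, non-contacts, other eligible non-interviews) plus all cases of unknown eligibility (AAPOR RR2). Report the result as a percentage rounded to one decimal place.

39.8%

Top: 788 + 29 = 817
Denominator: 788 + 29 + 348 + 319 + 122 + 445 = 2051
RR2 = 817 / 2051 = 0.3983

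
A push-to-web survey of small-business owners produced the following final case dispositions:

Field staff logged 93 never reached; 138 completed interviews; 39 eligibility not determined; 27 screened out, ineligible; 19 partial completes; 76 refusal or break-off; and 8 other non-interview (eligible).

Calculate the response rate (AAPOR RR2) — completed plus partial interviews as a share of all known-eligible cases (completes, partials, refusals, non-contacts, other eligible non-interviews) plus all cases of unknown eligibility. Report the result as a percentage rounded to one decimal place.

Top = 138 + 19 = 157
Denominator = 138 + 19 + 76 + 93 + 8 + 39 = 373
RR2 = 157 / 373 = 0.4209

42.1%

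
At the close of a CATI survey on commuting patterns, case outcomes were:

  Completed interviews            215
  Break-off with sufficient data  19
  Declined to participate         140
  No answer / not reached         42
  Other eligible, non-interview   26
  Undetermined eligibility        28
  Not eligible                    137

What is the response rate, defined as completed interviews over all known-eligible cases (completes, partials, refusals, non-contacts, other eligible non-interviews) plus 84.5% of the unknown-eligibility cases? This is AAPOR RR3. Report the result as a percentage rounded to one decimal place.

46.2%

Numerator → 215
Determined eligible → 215 + 19 + 140 + 42 + 26 = 442
Estimated eligible among unknowns → 0.8450 × 28 = 23.66
Denom → 442 + 23.66 = 465.66
RR3 = 215 / 465.66 = 0.4617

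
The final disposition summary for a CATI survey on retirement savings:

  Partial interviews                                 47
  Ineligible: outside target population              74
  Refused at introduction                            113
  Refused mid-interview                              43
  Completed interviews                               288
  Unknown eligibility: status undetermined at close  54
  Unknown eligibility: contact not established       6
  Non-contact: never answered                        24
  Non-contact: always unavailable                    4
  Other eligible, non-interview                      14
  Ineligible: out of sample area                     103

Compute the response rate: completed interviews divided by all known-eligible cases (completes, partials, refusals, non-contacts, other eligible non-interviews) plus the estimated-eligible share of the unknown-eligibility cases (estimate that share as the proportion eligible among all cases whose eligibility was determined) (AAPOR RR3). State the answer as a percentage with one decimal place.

49.8%

Refusals = 113 + 43 = 156
Never reached = 24 + 4 = 28
Unknown eligibility = 6 + 54 = 60
Ineligible = 74 + 103 = 177
Numerator → 288
Known eligible → 288 + 47 + 156 + 28 + 14 = 533
e = 533 / (533 + 177) = 533 / 710 = 0.7507
Estimated eligible among unknowns → 0.7507 × 60 = 45.04
Base → 533 + 45.04 = 578.04
RR3 = 288 / 578.04 = 0.4982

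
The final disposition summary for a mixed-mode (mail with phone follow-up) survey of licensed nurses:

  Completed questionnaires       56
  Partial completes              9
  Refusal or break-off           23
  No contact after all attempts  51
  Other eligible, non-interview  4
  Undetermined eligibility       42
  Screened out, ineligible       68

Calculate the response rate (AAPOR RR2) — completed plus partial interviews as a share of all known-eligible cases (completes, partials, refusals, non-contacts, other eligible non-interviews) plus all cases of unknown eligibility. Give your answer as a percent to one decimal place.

Numerator → 56 + 9 = 65
Denom → 56 + 9 + 23 + 51 + 4 + 42 = 185
RR2 = 65 / 185 = 0.3514

35.1%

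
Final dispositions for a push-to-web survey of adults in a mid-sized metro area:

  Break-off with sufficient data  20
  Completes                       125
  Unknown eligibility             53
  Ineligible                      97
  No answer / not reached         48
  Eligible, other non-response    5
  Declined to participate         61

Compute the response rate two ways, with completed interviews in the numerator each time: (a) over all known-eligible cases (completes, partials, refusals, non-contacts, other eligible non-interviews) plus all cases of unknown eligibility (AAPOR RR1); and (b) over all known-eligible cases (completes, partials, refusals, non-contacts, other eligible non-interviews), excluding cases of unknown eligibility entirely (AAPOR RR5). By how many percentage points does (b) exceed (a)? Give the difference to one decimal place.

Numerator: 125
Denom: 125 + 20 + 61 + 48 + 5 + 53 = 312
RR1 = 125 / 312 = 0.4006
Denom: 125 + 20 + 61 + 48 + 5 = 259
RR5 = 125 / 259 = 0.4826
Difference = 48.26 − 40.06 = 8.20 percentage points

8.2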